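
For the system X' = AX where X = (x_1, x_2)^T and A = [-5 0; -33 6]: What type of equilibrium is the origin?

A = [[-5,0],[-33,6]]; det(A-λI) = λ^2 - λ - 30.
λ = -5, 6: opposite signs.

saddle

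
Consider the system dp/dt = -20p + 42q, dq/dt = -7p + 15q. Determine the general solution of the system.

Coefficient matrix A = [[-20, 42], [-7, 15]].
Characteristic polynomial det(A - λI) = λ^2 + 5λ - 6 = 0.
Eigenvalues λ = -6, 1.
For λ=-6: (A-λI) row 1 is [-14, 42], so an eigenvector is (-3, -1).
For λ=1: (A-λI) row 1 is [-21, 42], so an eigenvector is (-2, -1).
General solution: C_1e^(-6t)(-3,-1) + C_2e^(t)(-2,-1).

p(t) = -3C_1e^(-6t) - 2C_2e^(t), q(t) = -C_1e^(-6t) - C_2e^(t)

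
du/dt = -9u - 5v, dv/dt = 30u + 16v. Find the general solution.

Coefficient matrix A = [[-9, -5], [30, 16]].
Characteristic polynomial det(A - λI) = λ^2 - 7λ + 6 = 0.
Eigenvalues λ = 6, 1.
For λ=6: (A-λI) row 1 is [-15, -5], so an eigenvector is (-1, 3).
For λ=1: (A-λI) row 1 is [-10, -5], so an eigenvector is (-1, 2).
General solution: c_1e^(6t)(-1,3) + c_2e^(t)(-1,2).

u(t) = -c_1e^(6t) - c_2e^(t), v(t) = 3c_1e^(6t) + 2c_2e^(t)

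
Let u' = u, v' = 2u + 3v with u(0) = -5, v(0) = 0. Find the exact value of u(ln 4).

-20

A = [[1,0],[2,3]]; eigenvalues λ = 1, 3.
Eigenvectors: (1,-1) for λ=1, (0,-1) for λ=3.
From the initial condition, c_1 = -5, c_2 = 5.
u(ln 4) = (-5)(4^1)(1) + (5)(4^3)(0) = -20.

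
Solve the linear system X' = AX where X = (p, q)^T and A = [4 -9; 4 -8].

p(t) = -3C_1e^(-2t) - 3C_2te^(-2t) - 2C_2e^(-2t), q(t) = -2C_1e^(-2t) - 2C_2te^(-2t) - C_2e^(-2t)

Coefficient matrix A = [[4, -9], [4, -8]].
Characteristic polynomial det(A - λI) = λ^2 + 4λ + 4 = 0.
Single eigenvalue λ = -2 with algebraic multiplicity 2.
Eigenvector v = (-3,-2); generalized eigenvector w with (A-λI)w=v is (-2,-1).
General solution: e^(-2t)[C_1·v + C_2·(t·v + w)].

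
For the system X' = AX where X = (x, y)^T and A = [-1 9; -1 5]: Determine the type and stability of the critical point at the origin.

A = [[-1,9],[-1,5]]; det(A-λI) = λ^2 - 4λ + 4.
repeated λ = 2 with a single eigenvector.

unstable improper node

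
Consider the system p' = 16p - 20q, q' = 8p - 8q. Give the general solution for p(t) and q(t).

Coefficient matrix A = [[16, -20], [8, -8]].
Characteristic polynomial det(A - λI) = λ^2 - 8λ + 32 = 0.
Eigenvalues λ = 4 ± 4i (complex conjugate pair).
For λ=4+4i: an eigenvector is (-1,-1) - i(2,1) = (-1 - 2i, -1 - i).
A real fundamental pair from Re and Im of e^((4+4i)t)v: X_1 = e^(4t)(cos(4t)·(-1,-1) + sin(4t)·(2,1)), X_2 = e^(4t)(sin(4t)·(-1,-1) - cos(4t)·(2,1)).
General solution: c_1X_1 + c_2X_2.

p(t) = 2c_1e^(4t)sin(4t) - c_1e^(4t)cos(4t) - c_2e^(4t)sin(4t) - 2c_2e^(4t)cos(4t), q(t) = c_1e^(4t)sin(4t) - c_1e^(4t)cos(4t) - c_2e^(4t)sin(4t) - c_2e^(4t)cos(4t)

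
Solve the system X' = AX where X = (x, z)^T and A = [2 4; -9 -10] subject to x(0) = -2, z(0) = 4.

x(t) = 4te^(-4t) - 2e^(-4t), z(t) = -6te^(-4t) + 4e^(-4t)

Coefficient matrix A = [[2, 4], [-9, -10]].
Characteristic polynomial det(A - λI) = λ^2 + 8λ + 16 = 0.
Single eigenvalue λ = -4 with algebraic multiplicity 2.
Eigenvector v = (2,-3); generalized eigenvector w with (A-λI)w=v is (1,-1).
General solution: e^(-4t)[K_1·v + K_2·(t·v + w)].
Applying x(0)=-2, z(0)=4 gives K_1=-2, K_2=2.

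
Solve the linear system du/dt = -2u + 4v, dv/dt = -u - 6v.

Coefficient matrix A = [[-2, 4], [-1, -6]].
Characteristic polynomial det(A - λI) = λ^2 + 8λ + 16 = 0.
Single eigenvalue λ = -4 with algebraic multiplicity 2.
Eigenvector v = (-2,1); generalized eigenvector w with (A-λI)w=v is (-3,1).
General solution: e^(-4t)[c_1·v + c_2·(t·v + w)].

u(t) = -2c_1e^(-4t) - 2c_2te^(-4t) - 3c_2e^(-4t), v(t) = c_1e^(-4t) + c_2te^(-4t) + c_2e^(-4t)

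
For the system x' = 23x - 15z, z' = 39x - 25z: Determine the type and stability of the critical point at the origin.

A = [[23,-15],[39,-25]]; det(A-λI) = λ^2 + 2λ + 10.
λ = -1 ± 3i: negative real part.

stable spiral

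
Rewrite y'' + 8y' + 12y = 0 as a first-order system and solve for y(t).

y(t) = C_1e^(-2t) + C_2e^(-6t)

Let x_1 = y, x_2 = y'. Then x_1' = x_2 and x_2' = -12x_1 - 8x_2.
A = [[0,1],[-12,-8]]; det(A-λI) = λ^2 + 8λ + 12.
Eigenvalues λ = -2, -6 with eigenvectors (1,-2), (1,-6).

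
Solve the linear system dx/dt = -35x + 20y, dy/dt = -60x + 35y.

x(t) = 2K_1e^(-5t) - K_2e^(5t), y(t) = 3K_1e^(-5t) - 2K_2e^(5t)

Coefficient matrix A = [[-35, 20], [-60, 35]].
Characteristic polynomial det(A - λI) = λ^2 - 25 = 0.
Eigenvalues λ = -5, 5.
For λ=-5: (A-λI) row 1 is [-30, 20], so an eigenvector is (2, 3).
For λ=5: (A-λI) row 1 is [-40, 20], so an eigenvector is (-1, -2).
General solution: K_1e^(-5t)(2,3) + K_2e^(5t)(-1,-2).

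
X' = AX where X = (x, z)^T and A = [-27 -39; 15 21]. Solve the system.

x(t) = 3c_1e^(-3t)sin(3t) - 2c_1e^(-3t)cos(3t) - 2c_2e^(-3t)sin(3t) - 3c_2e^(-3t)cos(3t), z(t) = -2c_1e^(-3t)sin(3t) + c_1e^(-3t)cos(3t) + c_2e^(-3t)sin(3t) + 2c_2e^(-3t)cos(3t)

Coefficient matrix A = [[-27, -39], [15, 21]].
Characteristic polynomial det(A - λI) = λ^2 + 6λ + 18 = 0.
Eigenvalues λ = -3 ± 3i (complex conjugate pair).
For λ=-3+3i: an eigenvector is (-2,1) - i(3,-2) = (-2 - 3i, 1 + 2i).
A real fundamental pair from Re and Im of e^((-3+3i)t)v: X_1 = e^(-3t)(cos(3t)·(-2,1) + sin(3t)·(3,-2)), X_2 = e^(-3t)(sin(3t)·(-2,1) - cos(3t)·(3,-2)).
General solution: c_1X_1 + c_2X_2.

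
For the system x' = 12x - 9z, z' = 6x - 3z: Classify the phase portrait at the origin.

unstable node

A = [[12,-9],[6,-3]]; det(A-λI) = λ^2 - 9λ + 18.
λ = 3, 6: both positive.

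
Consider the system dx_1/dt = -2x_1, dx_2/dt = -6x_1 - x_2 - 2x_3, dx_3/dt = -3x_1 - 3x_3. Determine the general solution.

Coefficient matrix A = [[-2, 0, 0], [-6, -1, -2], [-3, 0, -3]].
det(A - λI) = 0 gives eigenvalues λ = -2, -1, -3.
For λ=-2: eigenvector (1,0,-3).
For λ=-1: eigenvector (0,1,0).
For λ=-3: eigenvector (0,1,1).
General solution: C_1e^(-2t)(1,0,-3) + C_2e^(-t)(0,1,0) + C_3e^(-3t)(0,1,1).

x_1(t) = C_1e^(-2t), x_2(t) = C_2e^(-t) + C_3e^(-3t), x_3(t) = -3C_1e^(-2t) + C_3e^(-3t)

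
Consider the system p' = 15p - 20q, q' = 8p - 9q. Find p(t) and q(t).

Coefficient matrix A = [[15, -20], [8, -9]].
Characteristic polynomial det(A - λI) = λ^2 - 6λ + 25 = 0.
Eigenvalues λ = 3 ± 4i (complex conjugate pair).
For λ=3+4i: an eigenvector is (1,1) - i(-2,-1) = (1 + 2i, 1 + i).
A real fundamental pair from Re and Im of e^((3+4i)t)v: X_1 = e^(3t)(cos(4t)·(1,1) + sin(4t)·(-2,-1)), X_2 = e^(3t)(sin(4t)·(1,1) - cos(4t)·(-2,-1)).
General solution: c_1X_1 + c_2X_2.

p(t) = -2c_1e^(3t)sin(4t) + c_1e^(3t)cos(4t) + c_2e^(3t)sin(4t) + 2c_2e^(3t)cos(4t), q(t) = -c_1e^(3t)sin(4t) + c_1e^(3t)cos(4t) + c_2e^(3t)sin(4t) + c_2e^(3t)cos(4t)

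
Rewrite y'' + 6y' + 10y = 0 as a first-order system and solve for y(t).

Let x_1 = y, x_2 = y'. Then x_1' = x_2 and x_2' = -10x_1 - 6x_2.
A = [[0,1],[-10,-6]]; det(A-λI) = λ^2 + 6λ + 10.
Eigenvalues λ = -3 ± i.

y(t) = c_1e^(-3t)cos(t) + c_2e^(-3t)sin(t)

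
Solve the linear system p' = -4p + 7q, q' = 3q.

p(t) = -c_1e^(-4t) + c_2e^(3t), q(t) = c_2e^(3t)

Coefficient matrix A = [[-4, 7], [0, 3]].
Characteristic polynomial det(A - λI) = λ^2 + λ - 12 = 0.
Eigenvalues λ = -4, 3.
For λ=-4: (A-λI) row 1 is [0, 7], so an eigenvector is (-1, 0).
For λ=3: (A-λI) row 1 is [-7, 7], so an eigenvector is (1, 1).
General solution: c_1e^(-4t)(-1,0) + c_2e^(3t)(1,1).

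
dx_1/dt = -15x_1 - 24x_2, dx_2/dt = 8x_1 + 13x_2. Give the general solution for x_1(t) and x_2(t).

x_1(t) = 2K_1e^(-3t) + 3K_2e^(t), x_2(t) = -K_1e^(-3t) - 2K_2e^(t)

Coefficient matrix A = [[-15, -24], [8, 13]].
Characteristic polynomial det(A - λI) = λ^2 + 2λ - 3 = 0.
Eigenvalues λ = -3, 1.
For λ=-3: (A-λI) row 1 is [-12, -24], so an eigenvector is (2, -1).
For λ=1: (A-λI) row 1 is [-16, -24], so an eigenvector is (3, -2).
General solution: K_1e^(-3t)(2,-1) + K_2e^(t)(3,-2).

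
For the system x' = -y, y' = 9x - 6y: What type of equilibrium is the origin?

stable improper node

A = [[0,-1],[9,-6]]; det(A-λI) = λ^2 + 6λ + 9.
repeated λ = -3 with a single eigenvector.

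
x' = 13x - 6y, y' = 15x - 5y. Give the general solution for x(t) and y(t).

Coefficient matrix A = [[13, -6], [15, -5]].
Characteristic polynomial det(A - λI) = λ^2 - 8λ + 25 = 0.
Eigenvalues λ = 4 ± 3i (complex conjugate pair).
For λ=4+3i: an eigenvector is (-1,-2) - i(1,1) = (-1 - i, -2 - i).
A real fundamental pair from Re and Im of e^((4+3i)t)v: X_1 = e^(4t)(cos(3t)·(-1,-2) + sin(3t)·(1,1)), X_2 = e^(4t)(sin(3t)·(-1,-2) - cos(3t)·(1,1)).
General solution: K_1X_1 + K_2X_2.

x(t) = K_1e^(4t)sin(3t) - K_1e^(4t)cos(3t) - K_2e^(4t)sin(3t) - K_2e^(4t)cos(3t), y(t) = K_1e^(4t)sin(3t) - 2K_1e^(4t)cos(3t) - 2K_2e^(4t)sin(3t) - K_2e^(4t)cos(3t)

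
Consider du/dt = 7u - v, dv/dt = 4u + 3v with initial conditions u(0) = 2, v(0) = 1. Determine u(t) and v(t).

u(t) = 3te^(5t) + 2e^(5t), v(t) = 6te^(5t) + e^(5t)

Coefficient matrix A = [[7, -1], [4, 3]].
Characteristic polynomial det(A - λI) = λ^2 - 10λ + 25 = 0.
Single eigenvalue λ = 5 with algebraic multiplicity 2.
Eigenvector v = (-1,-2); generalized eigenvector w with (A-λI)w=v is (0,1).
General solution: e^(5t)[c_1·v + c_2·(t·v + w)].
Applying u(0)=2, v(0)=1 gives c_1=-2, c_2=-3.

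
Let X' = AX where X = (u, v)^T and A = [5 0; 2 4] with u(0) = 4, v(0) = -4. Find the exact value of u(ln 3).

A = [[5,0],[2,4]]; eigenvalues λ = 4, 5.
Eigenvectors: (0,-1) for λ=4, (1,2) for λ=5.
From the initial condition, c_1 = 12, c_2 = 4.
u(ln 3) = (12)(3^4)(0) + (4)(3^5)(1) = 972.

972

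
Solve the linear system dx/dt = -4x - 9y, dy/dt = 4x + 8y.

x(t) = 3c_1e^(2t) + 3c_2te^(2t) + c_2e^(2t), y(t) = -2c_1e^(2t) - 2c_2te^(2t) - c_2e^(2t)

Coefficient matrix A = [[-4, -9], [4, 8]].
Characteristic polynomial det(A - λI) = λ^2 - 4λ + 4 = 0.
Single eigenvalue λ = 2 with algebraic multiplicity 2.
Eigenvector v = (3,-2); generalized eigenvector w with (A-λI)w=v is (1,-1).
General solution: e^(2t)[c_1·v + c_2·(t·v + w)].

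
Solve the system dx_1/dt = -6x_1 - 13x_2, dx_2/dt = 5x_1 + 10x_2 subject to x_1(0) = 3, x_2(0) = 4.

x_1(t) = -76e^(2t)sin(t) + 3e^(2t)cos(t), x_2(t) = 47e^(2t)sin(t) + 4e^(2t)cos(t)

Coefficient matrix A = [[-6, -13], [5, 10]].
Characteristic polynomial det(A - λI) = λ^2 - 4λ + 5 = 0.
Eigenvalues λ = 2 ± i (complex conjugate pair).
For λ=2+i: an eigenvector is (3,-2) - i(2,-1) = (3 - 2i, -2 + i).
A real fundamental pair from Re and Im of e^((2+i)t)v: X_1 = e^(2t)(cos(t)·(3,-2) + sin(t)·(2,-1)), X_2 = e^(2t)(sin(t)·(3,-2) - cos(t)·(2,-1)).
General solution: K_1X_1 + K_2X_2.
Applying x_1(0)=3, x_2(0)=4 gives K_1=-11, K_2=-18.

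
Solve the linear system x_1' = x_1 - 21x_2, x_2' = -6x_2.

x_1(t) = -C_1e^(t) - 3C_2e^(-6t), x_2(t) = -C_2e^(-6t)

Coefficient matrix A = [[1, -21], [0, -6]].
Characteristic polynomial det(A - λI) = λ^2 + 5λ - 6 = 0.
Eigenvalues λ = 1, -6.
For λ=1: (A-λI) row 1 is [0, -21], so an eigenvector is (-1, 0).
For λ=-6: (A-λI) row 1 is [7, -21], so an eigenvector is (-3, -1).
General solution: C_1e^(t)(-1,0) + C_2e^(-6t)(-3,-1).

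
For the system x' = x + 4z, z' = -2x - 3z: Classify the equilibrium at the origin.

A = [[1,4],[-2,-3]]; det(A-λI) = λ^2 + 2λ + 5.
λ = -1 ± 2i: negative real part.

stable spiral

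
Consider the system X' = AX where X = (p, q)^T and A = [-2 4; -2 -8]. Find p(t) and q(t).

p(t) = c_1e^(-6t) + 2c_2e^(-4t), q(t) = -c_1e^(-6t) - c_2e^(-4t)

Coefficient matrix A = [[-2, 4], [-2, -8]].
Characteristic polynomial det(A - λI) = λ^2 + 10λ + 24 = 0.
Eigenvalues λ = -6, -4.
For λ=-6: (A-λI) row 1 is [4, 4], so an eigenvector is (1, -1).
For λ=-4: (A-λI) row 1 is [2, 4], so an eigenvector is (2, -1).
General solution: c_1e^(-6t)(1,-1) + c_2e^(-4t)(2,-1).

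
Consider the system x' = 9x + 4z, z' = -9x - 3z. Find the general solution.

Coefficient matrix A = [[9, 4], [-9, -3]].
Characteristic polynomial det(A - λI) = λ^2 - 6λ + 9 = 0.
Single eigenvalue λ = 3 with algebraic multiplicity 2.
Eigenvector v = (2,-3); generalized eigenvector w with (A-λI)w=v is (1,-1).
General solution: e^(3t)[C_1·v + C_2·(t·v + w)].

x(t) = 2C_1e^(3t) + 2C_2te^(3t) + C_2e^(3t), z(t) = -3C_1e^(3t) - 3C_2te^(3t) - C_2e^(3t)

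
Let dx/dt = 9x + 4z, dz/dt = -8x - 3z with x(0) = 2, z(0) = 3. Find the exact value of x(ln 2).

A = [[9,4],[-8,-3]]; eigenvalues λ = 5, 1.
Eigenvectors: (1,-1) for λ=5, (-1,2) for λ=1.
From the initial condition, c_1 = 7, c_2 = 5.
x(ln 2) = (7)(2^5)(1) + (5)(2^1)(-1) = 214.

214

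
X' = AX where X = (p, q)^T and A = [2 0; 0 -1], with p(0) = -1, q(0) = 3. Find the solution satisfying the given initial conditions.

Coefficient matrix A = [[2, 0], [0, -1]].
Characteristic polynomial det(A - λI) = λ^2 - λ - 2 = 0.
Eigenvalues λ = -1, 2.
For λ=-1: (A-λI) row 1 is [3, 0], so an eigenvector is (0, -1).
For λ=2: (A-λI) row 2 is [0, -3], so an eigenvector is (1, 0).
General solution: C_1e^(-t)(0,-1) + C_2e^(2t)(1,0).
Applying p(0)=-1, q(0)=3 gives C_1=-3, C_2=-1.

p(t) = -e^(2t), q(t) = 3e^(-t)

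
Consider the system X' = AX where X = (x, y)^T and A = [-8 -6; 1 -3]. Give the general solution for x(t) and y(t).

Coefficient matrix A = [[-8, -6], [1, -3]].
Characteristic polynomial det(A - λI) = λ^2 + 11λ + 30 = 0.
Eigenvalues λ = -5, -6.
For λ=-5: (A-λI) row 1 is [-3, -6], so an eigenvector is (-2, 1).
For λ=-6: (A-λI) row 1 is [-2, -6], so an eigenvector is (3, -1).
General solution: c_1e^(-5t)(-2,1) + c_2e^(-6t)(3,-1).

x(t) = -2c_1e^(-5t) + 3c_2e^(-6t), y(t) = c_1e^(-5t) - c_2e^(-6t)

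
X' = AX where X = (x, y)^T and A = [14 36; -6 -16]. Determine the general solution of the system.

x(t) = -2c_1e^(-4t) + 3c_2e^(2t), y(t) = c_1e^(-4t) - c_2e^(2t)

Coefficient matrix A = [[14, 36], [-6, -16]].
Characteristic polynomial det(A - λI) = λ^2 + 2λ - 8 = 0.
Eigenvalues λ = -4, 2.
For λ=-4: (A-λI) row 1 is [18, 36], so an eigenvector is (-2, 1).
For λ=2: (A-λI) row 1 is [12, 36], so an eigenvector is (3, -1).
General solution: c_1e^(-4t)(-2,1) + c_2e^(2t)(3,-1).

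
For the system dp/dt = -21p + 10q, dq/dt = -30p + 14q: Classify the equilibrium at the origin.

A = [[-21,10],[-30,14]]; det(A-λI) = λ^2 + 7λ + 6.
λ = -6, -1: both negative.

stable node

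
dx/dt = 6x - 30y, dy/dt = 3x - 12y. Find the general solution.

x(t) = 3K_1e^(-3t)sin(3t) + K_1e^(-3t)cos(3t) + K_2e^(-3t)sin(3t) - 3K_2e^(-3t)cos(3t), y(t) = K_1e^(-3t)sin(3t) - K_2e^(-3t)cos(3t)

Coefficient matrix A = [[6, -30], [3, -12]].
Characteristic polynomial det(A - λI) = λ^2 + 6λ + 18 = 0.
Eigenvalues λ = -3 ± 3i (complex conjugate pair).
For λ=-3+3i: an eigenvector is (1,0) - i(3,1) = (1 - 3i, 0 - i).
A real fundamental pair from Re and Im of e^((-3+3i)t)v: X_1 = e^(-3t)(cos(3t)·(1,0) + sin(3t)·(3,1)), X_2 = e^(-3t)(sin(3t)·(1,0) - cos(3t)·(3,1)).
General solution: K_1X_1 + K_2X_2.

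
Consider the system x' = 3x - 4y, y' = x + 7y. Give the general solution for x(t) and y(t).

Coefficient matrix A = [[3, -4], [1, 7]].
Characteristic polynomial det(A - λI) = λ^2 - 10λ + 25 = 0.
Single eigenvalue λ = 5 with algebraic multiplicity 2.
Eigenvector v = (-2,1); generalized eigenvector w with (A-λI)w=v is (-3,2).
General solution: e^(5t)[C_1·v + C_2·(t·v + w)].

x(t) = -2C_1e^(5t) - 2C_2te^(5t) - 3C_2e^(5t), y(t) = C_1e^(5t) + C_2te^(5t) + 2C_2e^(5t)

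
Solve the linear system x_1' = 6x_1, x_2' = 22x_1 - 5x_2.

Coefficient matrix A = [[6, 0], [22, -5]].
Characteristic polynomial det(A - λI) = λ^2 - λ - 30 = 0.
Eigenvalues λ = 6, -5.
For λ=6: (A-λI) row 2 is [22, -11], so an eigenvector is (-1, -2).
For λ=-5: (A-λI) row 1 is [11, 0], so an eigenvector is (0, 1).
General solution: c_1e^(6t)(-1,-2) + c_2e^(-5t)(0,1).

x_1(t) = -c_1e^(6t), x_2(t) = -2c_1e^(6t) + c_2e^(-5t)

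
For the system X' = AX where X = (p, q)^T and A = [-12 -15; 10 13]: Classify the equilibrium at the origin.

A = [[-12,-15],[10,13]]; det(A-λI) = λ^2 - λ - 6.
λ = 3, -2: opposite signs.

saddle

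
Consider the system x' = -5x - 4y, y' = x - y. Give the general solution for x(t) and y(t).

x(t) = 2K_1e^(-3t) + 2K_2te^(-3t) - K_2e^(-3t), y(t) = -K_1e^(-3t) - K_2te^(-3t)

Coefficient matrix A = [[-5, -4], [1, -1]].
Characteristic polynomial det(A - λI) = λ^2 + 6λ + 9 = 0.
Single eigenvalue λ = -3 with algebraic multiplicity 2.
Eigenvector v = (2,-1); generalized eigenvector w with (A-λI)w=v is (-1,0).
General solution: e^(-3t)[K_1·v + K_2·(t·v + w)].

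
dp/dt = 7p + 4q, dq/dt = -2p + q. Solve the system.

p(t) = -2c_1e^(5t) + c_2e^(3t), q(t) = c_1e^(5t) - c_2e^(3t)

Coefficient matrix A = [[7, 4], [-2, 1]].
Characteristic polynomial det(A - λI) = λ^2 - 8λ + 15 = 0.
Eigenvalues λ = 5, 3.
For λ=5: (A-λI) row 1 is [2, 4], so an eigenvector is (-2, 1).
For λ=3: (A-λI) row 1 is [4, 4], so an eigenvector is (1, -1).
General solution: c_1e^(5t)(-2,1) + c_2e^(3t)(1,-1).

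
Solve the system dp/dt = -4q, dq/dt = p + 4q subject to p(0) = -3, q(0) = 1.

p(t) = 2te^(2t) - 3e^(2t), q(t) = -te^(2t) + e^(2t)

Coefficient matrix A = [[0, -4], [1, 4]].
Characteristic polynomial det(A - λI) = λ^2 - 4λ + 4 = 0.
Single eigenvalue λ = 2 with algebraic multiplicity 2.
Eigenvector v = (2,-1); generalized eigenvector w with (A-λI)w=v is (1,-1).
General solution: e^(2t)[c_1·v + c_2·(t·v + w)].
Applying p(0)=-3, q(0)=1 gives c_1=-2, c_2=1.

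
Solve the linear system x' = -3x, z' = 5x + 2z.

Coefficient matrix A = [[-3, 0], [5, 2]].
Characteristic polynomial det(A - λI) = λ^2 + λ - 6 = 0.
Eigenvalues λ = -3, 2.
For λ=-3: (A-λI) row 2 is [5, 5], so an eigenvector is (1, -1).
For λ=2: (A-λI) row 1 is [-5, 0], so an eigenvector is (0, -1).
General solution: K_1e^(-3t)(1,-1) + K_2e^(2t)(0,-1).

x(t) = K_1e^(-3t), z(t) = -K_1e^(-3t) - K_2e^(2t)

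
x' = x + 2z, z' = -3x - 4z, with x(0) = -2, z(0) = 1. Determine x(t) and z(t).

x(t) = -4e^(-t) + 2e^(-2t), z(t) = 4e^(-t) - 3e^(-2t)

Coefficient matrix A = [[1, 2], [-3, -4]].
Characteristic polynomial det(A - λI) = λ^2 + 3λ + 2 = 0.
Eigenvalues λ = -2, -1.
For λ=-2: (A-λI) row 1 is [3, 2], so an eigenvector is (-2, 3).
For λ=-1: (A-λI) row 1 is [2, 2], so an eigenvector is (-1, 1).
General solution: c_1e^(-2t)(-2,3) + c_2e^(-t)(-1,1).
Applying x(0)=-2, z(0)=1 gives c_1=-1, c_2=4.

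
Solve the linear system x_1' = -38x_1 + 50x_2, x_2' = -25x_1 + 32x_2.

Coefficient matrix A = [[-38, 50], [-25, 32]].
Characteristic polynomial det(A - λI) = λ^2 + 6λ + 34 = 0.
Eigenvalues λ = -3 ± 5i (complex conjugate pair).
For λ=-3+5i: an eigenvector is (-1,-1) - i(-3,-2) = (-1 + 3i, -1 + 2i).
A real fundamental pair from Re and Im of e^((-3+5i)t)v: X_1 = e^(-3t)(cos(5t)·(-1,-1) + sin(5t)·(-3,-2)), X_2 = e^(-3t)(sin(5t)·(-1,-1) - cos(5t)·(-3,-2)).
General solution: c_1X_1 + c_2X_2.

x_1(t) = -3c_1e^(-3t)sin(5t) - c_1e^(-3t)cos(5t) - c_2e^(-3t)sin(5t) + 3c_2e^(-3t)cos(5t), x_2(t) = -2c_1e^(-3t)sin(5t) - c_1e^(-3t)cos(5t) - c_2e^(-3t)sin(5t) + 2c_2e^(-3t)cos(5t)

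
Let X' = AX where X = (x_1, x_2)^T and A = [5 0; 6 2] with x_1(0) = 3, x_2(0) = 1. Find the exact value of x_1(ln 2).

A = [[5,0],[6,2]]; eigenvalues λ = 5, 2.
Eigenvectors: (1,2) for λ=5, (0,-1) for λ=2.
From the initial condition, c_1 = 3, c_2 = 5.
x_1(ln 2) = (3)(2^5)(1) + (5)(2^2)(0) = 96.

96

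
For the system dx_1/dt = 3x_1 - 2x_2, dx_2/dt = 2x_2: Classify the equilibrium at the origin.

unstable node

A = [[3,-2],[0,2]]; det(A-λI) = λ^2 - 5λ + 6.
λ = 3, 2: both positive.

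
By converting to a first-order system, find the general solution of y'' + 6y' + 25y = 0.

Let x_1 = y, x_2 = y'. Then x_1' = x_2 and x_2' = -25x_1 - 6x_2.
A = [[0,1],[-25,-6]]; det(A-λI) = λ^2 + 6λ + 25.
Eigenvalues λ = -3 ± 4i.

y(t) = C_1e^(-3t)cos(4t) + C_2e^(-3t)sin(4t)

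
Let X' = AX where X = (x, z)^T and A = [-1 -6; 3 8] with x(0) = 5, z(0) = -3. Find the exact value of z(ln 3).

A = [[-1,-6],[3,8]]; eigenvalues λ = 2, 5.
Eigenvectors: (-2,1) for λ=2, (1,-1) for λ=5.
From the initial condition, c_1 = -2, c_2 = 1.
z(ln 3) = (-2)(3^2)(1) + (1)(3^5)(-1) = -261.

-261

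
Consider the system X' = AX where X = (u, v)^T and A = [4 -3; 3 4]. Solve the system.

Coefficient matrix A = [[4, -3], [3, 4]].
Characteristic polynomial det(A - λI) = λ^2 - 8λ + 25 = 0.
Eigenvalues λ = 4 ± 3i (complex conjugate pair).
For λ=4+3i: an eigenvector is (0,-1) - i(1,0) = (0 - i, -1).
A real fundamental pair from Re and Im of e^((4+3i)t)v: X_1 = e^(4t)(cos(3t)·(0,-1) + sin(3t)·(1,0)), X_2 = e^(4t)(sin(3t)·(0,-1) - cos(3t)·(1,0)).
General solution: K_1X_1 + K_2X_2.

u(t) = K_1e^(4t)sin(3t) - K_2e^(4t)cos(3t), v(t) = -K_1e^(4t)cos(3t) - K_2e^(4t)sin(3t)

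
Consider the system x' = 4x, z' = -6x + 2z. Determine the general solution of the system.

Coefficient matrix A = [[4, 0], [-6, 2]].
Characteristic polynomial det(A - λI) = λ^2 - 6λ + 8 = 0.
Eigenvalues λ = 2, 4.
For λ=2: (A-λI) row 1 is [2, 0], so an eigenvector is (0, -1).
For λ=4: (A-λI) row 2 is [-6, -2], so an eigenvector is (-1, 3).
General solution: K_1e^(2t)(0,-1) + K_2e^(4t)(-1,3).

x(t) = -K_2e^(4t), z(t) = -K_1e^(2t) + 3K_2e^(4t)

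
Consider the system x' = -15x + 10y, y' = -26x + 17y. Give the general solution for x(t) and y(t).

Coefficient matrix A = [[-15, 10], [-26, 17]].
Characteristic polynomial det(A - λI) = λ^2 - 2λ + 5 = 0.
Eigenvalues λ = 1 ± 2i (complex conjugate pair).
For λ=1+2i: an eigenvector is (1,2) - i(2,3) = (1 - 2i, 2 - 3i).
A real fundamental pair from Re and Im of e^((1+2i)t)v: X_1 = e^(t)(cos(2t)·(1,2) + sin(2t)·(2,3)), X_2 = e^(t)(sin(2t)·(1,2) - cos(2t)·(2,3)).
General solution: c_1X_1 + c_2X_2.

x(t) = 2c_1e^(t)sin(2t) + c_1e^(t)cos(2t) + c_2e^(t)sin(2t) - 2c_2e^(t)cos(2t), y(t) = 3c_1e^(t)sin(2t) + 2c_1e^(t)cos(2t) + 2c_2e^(t)sin(2t) - 3c_2e^(t)cos(2t)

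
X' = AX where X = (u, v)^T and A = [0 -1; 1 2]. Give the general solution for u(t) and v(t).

u(t) = c_1e^(t) + c_2te^(t) + 2c_2e^(t), v(t) = -c_1e^(t) - c_2te^(t) - 3c_2e^(t)

Coefficient matrix A = [[0, -1], [1, 2]].
Characteristic polynomial det(A - λI) = λ^2 - 2λ + 1 = 0.
Single eigenvalue λ = 1 with algebraic multiplicity 2.
Eigenvector v = (1,-1); generalized eigenvector w with (A-λI)w=v is (2,-3).
General solution: e^(t)[c_1·v + c_2·(t·v + w)].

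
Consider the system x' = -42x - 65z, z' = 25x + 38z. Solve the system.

x(t) = 3K_1e^(-2t)sin(5t) - 2K_1e^(-2t)cos(5t) - 2K_2e^(-2t)sin(5t) - 3K_2e^(-2t)cos(5t), z(t) = -2K_1e^(-2t)sin(5t) + K_1e^(-2t)cos(5t) + K_2e^(-2t)sin(5t) + 2K_2e^(-2t)cos(5t)

Coefficient matrix A = [[-42, -65], [25, 38]].
Characteristic polynomial det(A - λI) = λ^2 + 4λ + 29 = 0.
Eigenvalues λ = -2 ± 5i (complex conjugate pair).
For λ=-2+5i: an eigenvector is (-2,1) - i(3,-2) = (-2 - 3i, 1 + 2i).
A real fundamental pair from Re and Im of e^((-2+5i)t)v: X_1 = e^(-2t)(cos(5t)·(-2,1) + sin(5t)·(3,-2)), X_2 = e^(-2t)(sin(5t)·(-2,1) - cos(5t)·(3,-2)).
General solution: K_1X_1 + K_2X_2.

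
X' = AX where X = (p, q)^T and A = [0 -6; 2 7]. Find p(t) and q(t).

Coefficient matrix A = [[0, -6], [2, 7]].
Characteristic polynomial det(A - λI) = λ^2 - 7λ + 12 = 0.
Eigenvalues λ = 4, 3.
For λ=4: (A-λI) row 1 is [-4, -6], so an eigenvector is (3, -2).
For λ=3: (A-λI) row 1 is [-3, -6], so an eigenvector is (-2, 1).
General solution: C_1e^(4t)(3,-2) + C_2e^(3t)(-2,1).

p(t) = 3C_1e^(4t) - 2C_2e^(3t), q(t) = -2C_1e^(4t) + C_2e^(3t)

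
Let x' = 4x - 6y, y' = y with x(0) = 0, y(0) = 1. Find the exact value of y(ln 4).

4

A = [[4,-6],[0,1]]; eigenvalues λ = 1, 4.
Eigenvectors: (2,1) for λ=1, (-1,0) for λ=4.
From the initial condition, c_1 = 1, c_2 = 2.
y(ln 4) = (1)(4^1)(1) + (2)(4^4)(0) = 4.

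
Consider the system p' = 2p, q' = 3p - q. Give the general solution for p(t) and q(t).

p(t) = c_2e^(2t), q(t) = -c_1e^(-t) + c_2e^(2t)

Coefficient matrix A = [[2, 0], [3, -1]].
Characteristic polynomial det(A - λI) = λ^2 - λ - 2 = 0.
Eigenvalues λ = -1, 2.
For λ=-1: (A-λI) row 1 is [3, 0], so an eigenvector is (0, -1).
For λ=2: (A-λI) row 2 is [3, -3], so an eigenvector is (1, 1).
General solution: c_1e^(-t)(0,-1) + c_2e^(2t)(1,1).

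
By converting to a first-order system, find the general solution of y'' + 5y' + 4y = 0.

Let x_1 = y, x_2 = y'. Then x_1' = x_2 and x_2' = -4x_1 - 5x_2.
A = [[0,1],[-4,-5]]; det(A-λI) = λ^2 + 5λ + 4.
Eigenvalues λ = -4, -1 with eigenvectors (1,-4), (1,-1).

y(t) = C_1e^(-4t) + C_2e^(-t)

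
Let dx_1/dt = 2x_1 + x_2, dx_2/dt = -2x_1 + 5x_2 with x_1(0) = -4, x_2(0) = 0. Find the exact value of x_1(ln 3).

108

A = [[2,1],[-2,5]]; eigenvalues λ = 3, 4.
Eigenvectors: (1,1) for λ=3, (-1,-2) for λ=4.
From the initial condition, c_1 = -8, c_2 = -4.
x_1(ln 3) = (-8)(3^3)(1) + (-4)(3^4)(-1) = 108.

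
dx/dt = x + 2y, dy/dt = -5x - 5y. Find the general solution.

x(t) = -C_1e^(-2t)sin(t) - C_1e^(-2t)cos(t) - C_2e^(-2t)sin(t) + C_2e^(-2t)cos(t), y(t) = 2C_1e^(-2t)sin(t) + C_1e^(-2t)cos(t) + C_2e^(-2t)sin(t) - 2C_2e^(-2t)cos(t)

Coefficient matrix A = [[1, 2], [-5, -5]].
Characteristic polynomial det(A - λI) = λ^2 + 4λ + 5 = 0.
Eigenvalues λ = -2 ± i (complex conjugate pair).
For λ=-2+i: an eigenvector is (-1,1) - i(-1,2) = (-1 + i, 1 - 2i).
A real fundamental pair from Re and Im of e^((-2+i)t)v: X_1 = e^(-2t)(cos(t)·(-1,1) + sin(t)·(-1,2)), X_2 = e^(-2t)(sin(t)·(-1,1) - cos(t)·(-1,2)).
General solution: C_1X_1 + C_2X_2.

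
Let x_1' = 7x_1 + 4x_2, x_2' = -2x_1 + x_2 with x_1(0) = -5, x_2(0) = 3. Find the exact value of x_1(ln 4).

-4160

A = [[7,4],[-2,1]]; eigenvalues λ = 5, 3.
Eigenvectors: (2,-1) for λ=5, (1,-1) for λ=3.
From the initial condition, c_1 = -2, c_2 = -1.
x_1(ln 4) = (-2)(4^5)(2) + (-1)(4^3)(1) = -4160.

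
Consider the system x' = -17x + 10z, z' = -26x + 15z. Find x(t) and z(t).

x(t) = -C_1e^(-t)sin(2t) + 2C_1e^(-t)cos(2t) + 2C_2e^(-t)sin(2t) + C_2e^(-t)cos(2t), z(t) = -2C_1e^(-t)sin(2t) + 3C_1e^(-t)cos(2t) + 3C_2e^(-t)sin(2t) + 2C_2e^(-t)cos(2t)

Coefficient matrix A = [[-17, 10], [-26, 15]].
Characteristic polynomial det(A - λI) = λ^2 + 2λ + 5 = 0.
Eigenvalues λ = -1 ± 2i (complex conjugate pair).
For λ=-1+2i: an eigenvector is (2,3) - i(-1,-2) = (2 + i, 3 + 2i).
A real fundamental pair from Re and Im of e^((-1+2i)t)v: X_1 = e^(-t)(cos(2t)·(2,3) + sin(2t)·(-1,-2)), X_2 = e^(-t)(sin(2t)·(2,3) - cos(2t)·(-1,-2)).
General solution: C_1X_1 + C_2X_2.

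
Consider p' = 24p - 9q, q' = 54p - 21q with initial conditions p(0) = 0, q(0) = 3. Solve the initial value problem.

p(t) = -3e^(6t) + 3e^(-3t), q(t) = -6e^(6t) + 9e^(-3t)

Coefficient matrix A = [[24, -9], [54, -21]].
Characteristic polynomial det(A - λI) = λ^2 - 3λ - 18 = 0.
Eigenvalues λ = -3, 6.
For λ=-3: (A-λI) row 1 is [27, -9], so an eigenvector is (1, 3).
For λ=6: (A-λI) row 1 is [18, -9], so an eigenvector is (-1, -2).
General solution: c_1e^(-3t)(1,3) + c_2e^(6t)(-1,-2).
Applying p(0)=0, q(0)=3 gives c_1=3, c_2=3.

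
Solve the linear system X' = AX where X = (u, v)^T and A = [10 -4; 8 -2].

u(t) = C_1e^(6t) + C_2e^(2t), v(t) = C_1e^(6t) + 2C_2e^(2t)

Coefficient matrix A = [[10, -4], [8, -2]].
Characteristic polynomial det(A - λI) = λ^2 - 8λ + 12 = 0.
Eigenvalues λ = 6, 2.
For λ=6: (A-λI) row 1 is [4, -4], so an eigenvector is (1, 1).
For λ=2: (A-λI) row 1 is [8, -4], so an eigenvector is (1, 2).
General solution: C_1e^(6t)(1,1) + C_2e^(2t)(1,2).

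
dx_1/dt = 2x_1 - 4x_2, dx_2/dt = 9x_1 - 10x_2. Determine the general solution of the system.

x_1(t) = 2C_1e^(-4t) + 2C_2te^(-4t) + C_2e^(-4t), x_2(t) = 3C_1e^(-4t) + 3C_2te^(-4t) + C_2e^(-4t)

Coefficient matrix A = [[2, -4], [9, -10]].
Characteristic polynomial det(A - λI) = λ^2 + 8λ + 16 = 0.
Single eigenvalue λ = -4 with algebraic multiplicity 2.
Eigenvector v = (2,3); generalized eigenvector w with (A-λI)w=v is (1,1).
General solution: e^(-4t)[C_1·v + C_2·(t·v + w)].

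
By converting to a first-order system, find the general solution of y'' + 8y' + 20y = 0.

Let x_1 = y, x_2 = y'. Then x_1' = x_2 and x_2' = -20x_1 - 8x_2.
A = [[0,1],[-20,-8]]; det(A-λI) = λ^2 + 8λ + 20.
Eigenvalues λ = -4 ± 2i.

y(t) = c_1e^(-4t)cos(2t) + c_2e^(-4t)sin(2t)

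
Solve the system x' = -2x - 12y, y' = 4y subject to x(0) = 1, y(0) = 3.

x(t) = -6e^(4t) + 7e^(-2t), y(t) = 3e^(4t)

Coefficient matrix A = [[-2, -12], [0, 4]].
Characteristic polynomial det(A - λI) = λ^2 - 2λ - 8 = 0.
Eigenvalues λ = -2, 4.
For λ=-2: (A-λI) row 1 is [0, -12], so an eigenvector is (-1, 0).
For λ=4: (A-λI) row 1 is [-6, -12], so an eigenvector is (2, -1).
General solution: C_1e^(-2t)(-1,0) + C_2e^(4t)(2,-1).
Applying x(0)=1, y(0)=3 gives C_1=-7, C_2=-3.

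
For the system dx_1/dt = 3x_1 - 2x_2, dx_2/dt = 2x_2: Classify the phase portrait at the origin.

unstable node

A = [[3,-2],[0,2]]; det(A-λI) = λ^2 - 5λ + 6.
λ = 2, 3: both positive.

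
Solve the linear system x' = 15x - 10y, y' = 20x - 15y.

x(t) = -K_1e^(5t) - K_2e^(-5t), y(t) = -K_1e^(5t) - 2K_2e^(-5t)

Coefficient matrix A = [[15, -10], [20, -15]].
Characteristic polynomial det(A - λI) = λ^2 - 25 = 0.
Eigenvalues λ = 5, -5.
For λ=5: (A-λI) row 1 is [10, -10], so an eigenvector is (-1, -1).
For λ=-5: (A-λI) row 1 is [20, -10], so an eigenvector is (-1, -2).
General solution: K_1e^(5t)(-1,-1) + K_2e^(-5t)(-1,-2).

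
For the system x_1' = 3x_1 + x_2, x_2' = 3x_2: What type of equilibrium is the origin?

unstable improper node

A = [[3,1],[0,3]]; det(A-λI) = λ^2 - 6λ + 9.
repeated λ = 3 with a single eigenvector.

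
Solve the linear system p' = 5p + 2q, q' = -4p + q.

Coefficient matrix A = [[5, 2], [-4, 1]].
Characteristic polynomial det(A - λI) = λ^2 - 6λ + 13 = 0.
Eigenvalues λ = 3 ± 2i (complex conjugate pair).
For λ=3+2i: an eigenvector is (0,-1) - i(-1,1) = (0 + i, -1 - i).
A real fundamental pair from Re and Im of e^((3+2i)t)v: X_1 = e^(3t)(cos(2t)·(0,-1) + sin(2t)·(-1,1)), X_2 = e^(3t)(sin(2t)·(0,-1) - cos(2t)·(-1,1)).
General solution: K_1X_1 + K_2X_2.

p(t) = -K_1e^(3t)sin(2t) + K_2e^(3t)cos(2t), q(t) = K_1e^(3t)sin(2t) - K_1e^(3t)cos(2t) - K_2e^(3t)sin(2t) - K_2e^(3t)cos(2t)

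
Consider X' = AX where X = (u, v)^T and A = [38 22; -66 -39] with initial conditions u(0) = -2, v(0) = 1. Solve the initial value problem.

Coefficient matrix A = [[38, 22], [-66, -39]].
Characteristic polynomial det(A - λI) = λ^2 + λ - 30 = 0.
Eigenvalues λ = -6, 5.
For λ=-6: (A-λI) row 1 is [44, 22], so an eigenvector is (-1, 2).
For λ=5: (A-λI) row 1 is [33, 22], so an eigenvector is (2, -3).
General solution: C_1e^(-6t)(-1,2) + C_2e^(5t)(2,-3).
Applying u(0)=-2, v(0)=1 gives C_1=-4, C_2=-3.

u(t) = -6e^(5t) + 4e^(-6t), v(t) = 9e^(5t) - 8e^(-6t)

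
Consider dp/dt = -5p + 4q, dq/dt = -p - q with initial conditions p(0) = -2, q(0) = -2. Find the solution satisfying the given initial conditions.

p(t) = -4te^(-3t) - 2e^(-3t), q(t) = -2te^(-3t) - 2e^(-3t)

Coefficient matrix A = [[-5, 4], [-1, -1]].
Characteristic polynomial det(A - λI) = λ^2 + 6λ + 9 = 0.
Single eigenvalue λ = -3 with algebraic multiplicity 2.
Eigenvector v = (-2,-1); generalized eigenvector w with (A-λI)w=v is (1,0).
General solution: e^(-3t)[K_1·v + K_2·(t·v + w)].
Applying p(0)=-2, q(0)=-2 gives K_1=2, K_2=2.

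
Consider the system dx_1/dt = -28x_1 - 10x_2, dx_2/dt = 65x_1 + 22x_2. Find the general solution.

x_1(t) = K_1e^(-3t)sin(5t) + K_1e^(-3t)cos(5t) + K_2e^(-3t)sin(5t) - K_2e^(-3t)cos(5t), x_2(t) = -2K_1e^(-3t)sin(5t) - 3K_1e^(-3t)cos(5t) - 3K_2e^(-3t)sin(5t) + 2K_2e^(-3t)cos(5t)

Coefficient matrix A = [[-28, -10], [65, 22]].
Characteristic polynomial det(A - λI) = λ^2 + 6λ + 34 = 0.
Eigenvalues λ = -3 ± 5i (complex conjugate pair).
For λ=-3+5i: an eigenvector is (1,-3) - i(1,-2) = (1 - i, -3 + 2i).
A real fundamental pair from Re and Im of e^((-3+5i)t)v: X_1 = e^(-3t)(cos(5t)·(1,-3) + sin(5t)·(1,-2)), X_2 = e^(-3t)(sin(5t)·(1,-3) - cos(5t)·(1,-2)).
General solution: K_1X_1 + K_2X_2.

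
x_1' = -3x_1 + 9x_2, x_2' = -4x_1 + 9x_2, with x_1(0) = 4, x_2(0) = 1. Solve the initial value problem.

Coefficient matrix A = [[-3, 9], [-4, 9]].
Characteristic polynomial det(A - λI) = λ^2 - 6λ + 9 = 0.
Single eigenvalue λ = 3 with algebraic multiplicity 2.
Eigenvector v = (-3,-2); generalized eigenvector w with (A-λI)w=v is (-1,-1).
General solution: e^(3t)[K_1·v + K_2·(t·v + w)].
Applying x_1(0)=4, x_2(0)=1 gives K_1=-3, K_2=5.

x_1(t) = -15te^(3t) + 4e^(3t), x_2(t) = -10te^(3t) + e^(3t)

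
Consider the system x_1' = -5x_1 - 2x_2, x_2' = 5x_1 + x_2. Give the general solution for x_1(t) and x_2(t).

x_1(t) = -K_1e^(-2t)sin(t) + K_1e^(-2t)cos(t) + K_2e^(-2t)sin(t) + K_2e^(-2t)cos(t), x_2(t) = 2K_1e^(-2t)sin(t) - K_1e^(-2t)cos(t) - K_2e^(-2t)sin(t) - 2K_2e^(-2t)cos(t)

Coefficient matrix A = [[-5, -2], [5, 1]].
Characteristic polynomial det(A - λI) = λ^2 + 4λ + 5 = 0.
Eigenvalues λ = -2 ± i (complex conjugate pair).
For λ=-2+i: an eigenvector is (1,-1) - i(-1,2) = (1 + i, -1 - 2i).
A real fundamental pair from Re and Im of e^((-2+i)t)v: X_1 = e^(-2t)(cos(t)·(1,-1) + sin(t)·(-1,2)), X_2 = e^(-2t)(sin(t)·(1,-1) - cos(t)·(-1,2)).
General solution: K_1X_1 + K_2X_2.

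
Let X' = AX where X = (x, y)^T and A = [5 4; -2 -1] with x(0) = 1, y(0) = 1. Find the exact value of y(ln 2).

-10

A = [[5,4],[-2,-1]]; eigenvalues λ = 3, 1.
Eigenvectors: (2,-1) for λ=3, (1,-1) for λ=1.
From the initial condition, c_1 = 2, c_2 = -3.
y(ln 2) = (2)(2^3)(-1) + (-3)(2^1)(-1) = -10.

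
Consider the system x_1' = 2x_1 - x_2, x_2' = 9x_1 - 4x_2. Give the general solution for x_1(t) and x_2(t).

x_1(t) = -K_1e^(-t) - K_2te^(-t), x_2(t) = -3K_1e^(-t) - 3K_2te^(-t) + K_2e^(-t)

Coefficient matrix A = [[2, -1], [9, -4]].
Characteristic polynomial det(A - λI) = λ^2 + 2λ + 1 = 0.
Single eigenvalue λ = -1 with algebraic multiplicity 2.
Eigenvector v = (-1,-3); generalized eigenvector w with (A-λI)w=v is (0,1).
General solution: e^(-t)[K_1·v + K_2·(t·v + w)].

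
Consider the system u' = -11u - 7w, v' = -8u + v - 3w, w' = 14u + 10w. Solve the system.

Coefficient matrix A = [[-11, 0, -7], [-8, 1, -3], [14, 0, 10]].
det(A - λI) = 0 gives eigenvalues λ = 3, 1, -4.
For λ=3: eigenvector (1,-1,-2).
For λ=1: eigenvector (0,1,0).
For λ=-4: eigenvector (1,1,-1).
General solution: K_1e^(3t)(1,-1,-2) + K_2e^(t)(0,1,0) + K_3e^(-4t)(1,1,-1).

u(t) = K_1e^(3t) + K_3e^(-4t), v(t) = -K_1e^(3t) + K_2e^(t) + K_3e^(-4t), w(t) = -2K_1e^(3t) - K_3e^(-4t)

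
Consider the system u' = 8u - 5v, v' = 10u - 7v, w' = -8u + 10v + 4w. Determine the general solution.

Coefficient matrix A = [[8, -5, 0], [10, -7, 0], [-8, 10, 4]].
det(A - λI) = 0 gives eigenvalues λ = 4, -2, 3.
For λ=4: eigenvector (0,0,1).
For λ=-2: eigenvector (1,2,-2).
For λ=3: eigenvector (1,1,-2).
General solution: K_1e^(4t)(0,0,1) + K_2e^(-2t)(1,2,-2) + K_3e^(3t)(1,1,-2).

u(t) = K_2e^(-2t) + K_3e^(3t), v(t) = 2K_2e^(-2t) + K_3e^(3t), w(t) = K_1e^(4t) - 2K_2e^(-2t) - 2K_3e^(3t)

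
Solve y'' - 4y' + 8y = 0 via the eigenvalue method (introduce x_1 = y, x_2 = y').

y(t) = c_1e^(2t)cos(2t) + c_2e^(2t)sin(2t)

Let x_1 = y, x_2 = y'. Then x_1' = x_2 and x_2' = -8x_1 + 4x_2.
A = [[0,1],[-8,4]]; det(A-λI) = λ^2 - 4λ + 8.
Eigenvalues λ = 2 ± 2i.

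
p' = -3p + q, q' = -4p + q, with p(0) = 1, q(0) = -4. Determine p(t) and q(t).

Coefficient matrix A = [[-3, 1], [-4, 1]].
Characteristic polynomial det(A - λI) = λ^2 + 2λ + 1 = 0.
Single eigenvalue λ = -1 with algebraic multiplicity 2.
Eigenvector v = (1,2); generalized eigenvector w with (A-λI)w=v is (-1,-1).
General solution: e^(-t)[K_1·v + K_2·(t·v + w)].
Applying p(0)=1, q(0)=-4 gives K_1=-5, K_2=-6.

p(t) = -6te^(-t) + e^(-t), q(t) = -12te^(-t) - 4e^(-t)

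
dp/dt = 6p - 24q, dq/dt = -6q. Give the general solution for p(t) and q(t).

p(t) = K_1e^(6t) - 2K_2e^(-6t), q(t) = -K_2e^(-6t)

Coefficient matrix A = [[6, -24], [0, -6]].
Characteristic polynomial det(A - λI) = λ^2 - 36 = 0.
Eigenvalues λ = 6, -6.
For λ=6: (A-λI) row 1 is [0, -24], so an eigenvector is (1, 0).
For λ=-6: (A-λI) row 1 is [12, -24], so an eigenvector is (-2, -1).
General solution: K_1e^(6t)(1,0) + K_2e^(-6t)(-2,-1).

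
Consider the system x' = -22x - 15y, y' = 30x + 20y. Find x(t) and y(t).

x(t) = -C_1e^(-t)sin(3t) - 2C_1e^(-t)cos(3t) - 2C_2e^(-t)sin(3t) + C_2e^(-t)cos(3t), y(t) = C_1e^(-t)sin(3t) + 3C_1e^(-t)cos(3t) + 3C_2e^(-t)sin(3t) - C_2e^(-t)cos(3t)

Coefficient matrix A = [[-22, -15], [30, 20]].
Characteristic polynomial det(A - λI) = λ^2 + 2λ + 10 = 0.
Eigenvalues λ = -1 ± 3i (complex conjugate pair).
For λ=-1+3i: an eigenvector is (-2,3) - i(-1,1) = (-2 + i, 3 - i).
A real fundamental pair from Re and Im of e^((-1+3i)t)v: X_1 = e^(-t)(cos(3t)·(-2,3) + sin(3t)·(-1,1)), X_2 = e^(-t)(sin(3t)·(-2,3) - cos(3t)·(-1,1)).
General solution: C_1X_1 + C_2X_2.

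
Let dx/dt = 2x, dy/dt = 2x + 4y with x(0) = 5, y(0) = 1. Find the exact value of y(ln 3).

441

A = [[2,0],[2,4]]; eigenvalues λ = 4, 2.
Eigenvectors: (0,1) for λ=4, (1,-1) for λ=2.
From the initial condition, c_1 = 6, c_2 = 5.
y(ln 3) = (6)(3^4)(1) + (5)(3^2)(-1) = 441.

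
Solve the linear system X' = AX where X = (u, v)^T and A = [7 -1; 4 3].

u(t) = K_1e^(5t) + K_2te^(5t) + 2K_2e^(5t), v(t) = 2K_1e^(5t) + 2K_2te^(5t) + 3K_2e^(5t)

Coefficient matrix A = [[7, -1], [4, 3]].
Characteristic polynomial det(A - λI) = λ^2 - 10λ + 25 = 0.
Single eigenvalue λ = 5 with algebraic multiplicity 2.
Eigenvector v = (1,2); generalized eigenvector w with (A-λI)w=v is (2,3).
General solution: e^(5t)[K_1·v + K_2·(t·v + w)].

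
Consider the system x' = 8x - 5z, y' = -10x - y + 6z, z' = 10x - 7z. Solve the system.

Coefficient matrix A = [[8, 0, -5], [-10, -1, 6], [10, 0, -7]].
det(A - λI) = 0 gives eigenvalues λ = 3, -1, -2.
For λ=3: eigenvector (1,-1,1).
For λ=-1: eigenvector (0,1,0).
For λ=-2: eigenvector (-1,2,-2).
General solution: C_1e^(3t)(1,-1,1) + C_2e^(-t)(0,1,0) + C_3e^(-2t)(-1,2,-2).

x(t) = C_1e^(3t) - C_3e^(-2t), y(t) = -C_1e^(3t) + C_2e^(-t) + 2C_3e^(-2t), z(t) = C_1e^(3t) - 2C_3e^(-2t)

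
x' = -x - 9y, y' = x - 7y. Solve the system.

x(t) = -3C_1e^(-4t) - 3C_2te^(-4t) + 2C_2e^(-4t), y(t) = -C_1e^(-4t) - C_2te^(-4t) + C_2e^(-4t)

Coefficient matrix A = [[-1, -9], [1, -7]].
Characteristic polynomial det(A - λI) = λ^2 + 8λ + 16 = 0.
Single eigenvalue λ = -4 with algebraic multiplicity 2.
Eigenvector v = (-3,-1); generalized eigenvector w with (A-λI)w=v is (2,1).
General solution: e^(-4t)[C_1·v + C_2·(t·v + w)].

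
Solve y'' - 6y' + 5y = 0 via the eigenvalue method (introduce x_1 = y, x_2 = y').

Let x_1 = y, x_2 = y'. Then x_1' = x_2 and x_2' = -5x_1 + 6x_2.
A = [[0,1],[-5,6]]; det(A-λI) = λ^2 - 6λ + 5.
Eigenvalues λ = 5, 1 with eigenvectors (1,5), (1,1).

y(t) = c_1e^(5t) + c_2e^(t)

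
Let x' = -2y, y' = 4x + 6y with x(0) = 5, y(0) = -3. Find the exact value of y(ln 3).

261

A = [[0,-2],[4,6]]; eigenvalues λ = 4, 2.
Eigenvectors: (1,-2) for λ=4, (1,-1) for λ=2.
From the initial condition, c_1 = -2, c_2 = 7.
y(ln 3) = (-2)(3^4)(-2) + (7)(3^2)(-1) = 261.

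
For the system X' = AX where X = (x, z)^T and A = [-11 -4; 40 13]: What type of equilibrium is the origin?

A = [[-11,-4],[40,13]]; det(A-λI) = λ^2 - 2λ + 17.
λ = 1 ± 4i: positive real part.

unstable spiral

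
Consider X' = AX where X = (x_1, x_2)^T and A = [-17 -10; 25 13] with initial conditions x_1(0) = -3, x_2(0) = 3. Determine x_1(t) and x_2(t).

x_1(t) = 3e^(-2t)sin(5t) - 3e^(-2t)cos(5t), x_2(t) = -6e^(-2t)sin(5t) + 3e^(-2t)cos(5t)

Coefficient matrix A = [[-17, -10], [25, 13]].
Characteristic polynomial det(A - λI) = λ^2 + 4λ + 29 = 0.
Eigenvalues λ = -2 ± 5i (complex conjugate pair).
For λ=-2+5i: an eigenvector is (-1,2) - i(-1,1) = (-1 + i, 2 - i).
A real fundamental pair from Re and Im of e^((-2+5i)t)v: X_1 = e^(-2t)(cos(5t)·(-1,2) + sin(5t)·(-1,1)), X_2 = e^(-2t)(sin(5t)·(-1,2) - cos(5t)·(-1,1)).
General solution: c_1X_1 + c_2X_2.
Applying x_1(0)=-3, x_2(0)=3 gives c_1=0, c_2=-3.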